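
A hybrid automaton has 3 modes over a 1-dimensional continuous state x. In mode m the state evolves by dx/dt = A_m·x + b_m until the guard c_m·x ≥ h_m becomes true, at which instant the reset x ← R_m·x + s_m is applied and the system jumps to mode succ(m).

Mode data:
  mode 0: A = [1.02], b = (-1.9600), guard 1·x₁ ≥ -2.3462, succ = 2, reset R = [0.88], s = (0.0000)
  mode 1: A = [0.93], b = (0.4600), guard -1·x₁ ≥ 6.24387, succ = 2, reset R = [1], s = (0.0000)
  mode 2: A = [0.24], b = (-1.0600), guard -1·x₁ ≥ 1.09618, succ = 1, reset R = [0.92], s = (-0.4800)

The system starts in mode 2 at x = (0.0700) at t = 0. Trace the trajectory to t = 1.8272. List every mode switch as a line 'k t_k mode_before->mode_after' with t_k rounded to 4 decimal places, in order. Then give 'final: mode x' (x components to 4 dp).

1 0.9903 2->1
final: 1 -2.6591

Mode 2: guard c·x = 1.0962 hit at Δt = 0.9903 (t = 0.9903), x⁻ = (-1.0962) → reset → x⁺ = (-1.4885), jump to mode 1
Mode 1: flow for 0.8369 to horizon, guard not reached → x = (-2.6591)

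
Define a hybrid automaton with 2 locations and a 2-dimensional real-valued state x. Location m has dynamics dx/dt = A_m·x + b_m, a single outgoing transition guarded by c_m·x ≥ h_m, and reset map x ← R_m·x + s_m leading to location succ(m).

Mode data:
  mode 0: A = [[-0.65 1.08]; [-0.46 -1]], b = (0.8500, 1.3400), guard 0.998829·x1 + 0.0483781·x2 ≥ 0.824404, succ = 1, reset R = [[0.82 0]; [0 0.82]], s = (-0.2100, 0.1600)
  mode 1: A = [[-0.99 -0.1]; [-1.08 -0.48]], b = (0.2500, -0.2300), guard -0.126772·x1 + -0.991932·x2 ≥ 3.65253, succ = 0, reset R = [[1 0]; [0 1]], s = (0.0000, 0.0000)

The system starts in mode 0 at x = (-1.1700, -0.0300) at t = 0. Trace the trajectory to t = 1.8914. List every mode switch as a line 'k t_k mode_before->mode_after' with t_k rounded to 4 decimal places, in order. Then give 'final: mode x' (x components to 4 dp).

Mode 0: guard c·x = 0.8244 hit at Δt = 1.1972 (t = 1.1972), x⁻ = (0.7810, 0.9162) → reset → x⁺ = (0.4304, 0.9113), jump to mode 1
Mode 1: flow for 0.6942 to horizon, guard not reached → x = (0.3149, 0.2881)

1 1.1972 0->1
final: 1 0.3149 0.2881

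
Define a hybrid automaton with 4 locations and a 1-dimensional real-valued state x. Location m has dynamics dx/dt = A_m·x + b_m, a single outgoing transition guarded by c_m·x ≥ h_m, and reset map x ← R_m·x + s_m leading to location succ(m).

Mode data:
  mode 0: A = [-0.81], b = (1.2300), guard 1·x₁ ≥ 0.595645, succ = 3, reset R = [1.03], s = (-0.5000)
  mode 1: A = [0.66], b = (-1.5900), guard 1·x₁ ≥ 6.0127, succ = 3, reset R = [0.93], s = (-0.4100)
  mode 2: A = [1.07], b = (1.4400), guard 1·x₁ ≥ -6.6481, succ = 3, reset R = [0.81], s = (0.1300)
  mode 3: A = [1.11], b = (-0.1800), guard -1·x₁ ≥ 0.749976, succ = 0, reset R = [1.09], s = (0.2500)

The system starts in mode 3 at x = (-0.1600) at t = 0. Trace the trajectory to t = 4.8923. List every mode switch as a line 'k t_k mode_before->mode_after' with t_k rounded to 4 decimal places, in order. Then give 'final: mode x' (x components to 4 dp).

Mode 3: guard c·x = 0.7500 hit at Δt = 0.9376 (t = 0.9376), x⁻ = (-0.7500) → reset → x⁺ = (-0.5675), jump to mode 0
Mode 0: guard c·x = 0.5956 hit at Δt = 1.0068 (t = 1.9444), x⁻ = (0.5956) → reset → x⁺ = (0.1135), jump to mode 3
Mode 3: guard c·x = 0.7500 hit at Δt = 2.6407 (t = 4.5851), x⁻ = (-0.7500) → reset → x⁺ = (-0.5675), jump to mode 0
Mode 0: flow for 0.3072 to horizon, guard not reached → x = (-0.1080)

1 0.9376 3->0
2 1.9444 0->3
3 4.5851 3->0
final: 0 -0.1080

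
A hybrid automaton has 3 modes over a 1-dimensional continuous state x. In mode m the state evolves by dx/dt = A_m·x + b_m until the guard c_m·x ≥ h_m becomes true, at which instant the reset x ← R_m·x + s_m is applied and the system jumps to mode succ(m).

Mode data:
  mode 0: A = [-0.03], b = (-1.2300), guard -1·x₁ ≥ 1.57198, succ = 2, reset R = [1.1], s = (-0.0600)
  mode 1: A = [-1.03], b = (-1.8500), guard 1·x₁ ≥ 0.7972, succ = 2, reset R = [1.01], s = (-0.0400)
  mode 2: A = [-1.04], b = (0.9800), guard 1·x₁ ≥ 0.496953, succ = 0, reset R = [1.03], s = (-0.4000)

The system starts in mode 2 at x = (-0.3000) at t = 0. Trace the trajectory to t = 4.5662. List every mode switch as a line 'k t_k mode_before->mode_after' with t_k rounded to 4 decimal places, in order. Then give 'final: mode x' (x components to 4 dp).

1 0.9864 2->0
2 2.3804 0->2
3 4.1244 2->0
final: 0 -0.4295

Mode 2: guard c·x = 0.4970 hit at Δt = 0.9864 (t = 0.9864), x⁻ = (0.4970) → reset → x⁺ = (0.1119), jump to mode 0
Mode 0: guard c·x = 1.5720 hit at Δt = 1.3940 (t = 2.3804), x⁻ = (-1.5720) → reset → x⁺ = (-1.7892), jump to mode 2
Mode 2: guard c·x = 0.4970 hit at Δt = 1.7440 (t = 4.1244), x⁻ = (0.4970) → reset → x⁺ = (0.1119), jump to mode 0
Mode 0: flow for 0.4418 to horizon, guard not reached → x = (-0.4295)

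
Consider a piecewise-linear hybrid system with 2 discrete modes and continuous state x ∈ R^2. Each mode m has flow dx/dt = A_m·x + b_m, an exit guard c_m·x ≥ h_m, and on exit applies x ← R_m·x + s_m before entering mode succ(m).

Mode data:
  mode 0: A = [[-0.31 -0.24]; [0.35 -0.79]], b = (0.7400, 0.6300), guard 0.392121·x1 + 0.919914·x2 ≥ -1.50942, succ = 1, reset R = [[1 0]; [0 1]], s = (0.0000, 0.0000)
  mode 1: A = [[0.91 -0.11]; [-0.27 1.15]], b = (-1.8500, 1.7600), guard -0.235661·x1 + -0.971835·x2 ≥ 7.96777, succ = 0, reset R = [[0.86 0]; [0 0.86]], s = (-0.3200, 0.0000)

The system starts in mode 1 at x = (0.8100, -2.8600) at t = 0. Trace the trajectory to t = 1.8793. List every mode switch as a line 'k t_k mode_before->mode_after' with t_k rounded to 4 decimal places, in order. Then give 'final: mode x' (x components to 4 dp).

1 1.3409 1->0
final: 0 0.1263 -4.2736

Mode 1: guard c·x = 7.9678 hit at Δt = 1.3409 (t = 1.3409), x⁻ = (-0.8520, -7.9921) → reset → x⁺ = (-1.0527, -6.8732), jump to mode 0
Mode 0: flow for 0.5384 to horizon, guard not reached → x = (0.1263, -4.2736)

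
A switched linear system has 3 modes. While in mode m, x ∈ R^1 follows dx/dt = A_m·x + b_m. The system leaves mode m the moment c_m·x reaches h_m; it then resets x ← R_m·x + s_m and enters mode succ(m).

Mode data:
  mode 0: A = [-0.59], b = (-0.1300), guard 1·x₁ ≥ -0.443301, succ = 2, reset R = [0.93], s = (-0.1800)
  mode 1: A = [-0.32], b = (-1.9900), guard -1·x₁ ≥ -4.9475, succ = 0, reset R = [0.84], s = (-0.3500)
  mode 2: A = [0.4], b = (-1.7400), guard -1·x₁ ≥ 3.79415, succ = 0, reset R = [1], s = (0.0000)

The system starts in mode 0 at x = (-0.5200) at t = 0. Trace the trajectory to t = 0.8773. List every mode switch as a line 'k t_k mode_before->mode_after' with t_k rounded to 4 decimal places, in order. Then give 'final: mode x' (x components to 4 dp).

Mode 0: guard c·x = -0.4433 hit at Δt = 0.5011 (t = 0.5011), x⁻ = (-0.4433) → reset → x⁺ = (-0.5923), jump to mode 2
Mode 2: flow for 0.3762 to horizon, guard not reached → x = (-1.3948)

1 0.5011 0->2
final: 2 -1.3948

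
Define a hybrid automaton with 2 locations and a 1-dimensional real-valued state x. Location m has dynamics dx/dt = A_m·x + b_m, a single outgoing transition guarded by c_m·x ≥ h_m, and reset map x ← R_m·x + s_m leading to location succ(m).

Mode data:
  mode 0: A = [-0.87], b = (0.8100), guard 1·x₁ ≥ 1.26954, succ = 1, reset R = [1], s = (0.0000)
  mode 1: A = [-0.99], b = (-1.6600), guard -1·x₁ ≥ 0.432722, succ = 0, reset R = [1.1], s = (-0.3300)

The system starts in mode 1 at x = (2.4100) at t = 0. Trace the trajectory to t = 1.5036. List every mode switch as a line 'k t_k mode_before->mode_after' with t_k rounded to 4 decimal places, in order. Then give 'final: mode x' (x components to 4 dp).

1 1.2014 1->0
final: 0 -0.4044

Mode 1: guard c·x = 0.4327 hit at Δt = 1.2014 (t = 1.2014), x⁻ = (-0.4327) → reset → x⁺ = (-0.8060), jump to mode 0
Mode 0: flow for 0.3022 to horizon, guard not reached → x = (-0.4044)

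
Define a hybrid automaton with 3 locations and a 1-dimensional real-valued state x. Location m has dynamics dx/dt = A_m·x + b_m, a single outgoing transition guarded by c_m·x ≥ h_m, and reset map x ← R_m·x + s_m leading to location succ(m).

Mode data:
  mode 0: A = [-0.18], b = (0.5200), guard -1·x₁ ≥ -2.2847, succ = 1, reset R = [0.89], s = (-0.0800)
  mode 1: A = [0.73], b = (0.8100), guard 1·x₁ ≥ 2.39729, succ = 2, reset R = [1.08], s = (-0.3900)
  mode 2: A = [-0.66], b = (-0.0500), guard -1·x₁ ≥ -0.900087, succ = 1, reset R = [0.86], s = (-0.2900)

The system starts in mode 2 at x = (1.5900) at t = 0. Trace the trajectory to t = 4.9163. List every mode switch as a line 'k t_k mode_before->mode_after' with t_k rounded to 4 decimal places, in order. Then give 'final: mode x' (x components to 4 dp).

Mode 2: guard c·x = -0.9001 hit at Δt = 0.8102 (t = 0.8102), x⁻ = (0.9001) → reset → x⁺ = (0.4841), jump to mode 1
Mode 1: guard c·x = 2.3973 hit at Δt = 1.0804 (t = 1.8906), x⁻ = (2.3973) → reset → x⁺ = (2.1991), jump to mode 2
Mode 2: guard c·x = -0.9001 hit at Δt = 1.2824 (t = 3.1730), x⁻ = (0.9001) → reset → x⁺ = (0.4841), jump to mode 1
Mode 1: guard c·x = 2.3973 hit at Δt = 1.0804 (t = 4.2534), x⁻ = (2.3973) → reset → x⁺ = (2.1991), jump to mode 2
Mode 2: flow for 0.6629 to horizon, guard not reached → x = (1.3929)

1 0.8102 2->1
2 1.8906 1->2
3 3.1730 2->1
4 4.2534 1->2
final: 2 1.3929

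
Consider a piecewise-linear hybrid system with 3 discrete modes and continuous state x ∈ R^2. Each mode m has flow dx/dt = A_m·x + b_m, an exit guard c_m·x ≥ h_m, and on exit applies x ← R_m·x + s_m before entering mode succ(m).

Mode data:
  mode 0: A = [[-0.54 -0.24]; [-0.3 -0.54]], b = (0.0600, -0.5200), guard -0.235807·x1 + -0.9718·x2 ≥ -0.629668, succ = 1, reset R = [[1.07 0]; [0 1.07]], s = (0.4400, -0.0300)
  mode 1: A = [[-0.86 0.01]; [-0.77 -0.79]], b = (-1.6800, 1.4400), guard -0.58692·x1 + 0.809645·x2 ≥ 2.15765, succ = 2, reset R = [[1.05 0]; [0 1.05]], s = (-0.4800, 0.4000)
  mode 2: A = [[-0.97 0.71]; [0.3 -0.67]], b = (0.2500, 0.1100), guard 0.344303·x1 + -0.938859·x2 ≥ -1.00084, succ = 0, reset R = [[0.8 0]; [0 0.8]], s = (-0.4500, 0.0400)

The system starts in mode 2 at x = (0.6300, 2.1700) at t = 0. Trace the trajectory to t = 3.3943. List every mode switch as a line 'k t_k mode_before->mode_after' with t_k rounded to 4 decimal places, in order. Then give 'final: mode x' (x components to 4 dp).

1 0.8589 2->0
2 1.4414 0->1
3 2.8840 1->2
final: 2 -0.4065 1.5646

Mode 2: guard c·x = -1.0008 hit at Δt = 0.8589 (t = 0.8589), x⁻ = (1.1386, 1.4836) → reset → x⁺ = (0.4609, 1.2268), jump to mode 0
Mode 0: guard c·x = -0.6297 hit at Δt = 0.5825 (t = 1.4414), x⁻ = (0.2622, 0.5843) → reset → x⁺ = (0.7206, 0.5952), jump to mode 1
Mode 1: guard c·x = 2.1576 hit at Δt = 1.4426 (t = 2.8840), x⁻ = (-1.1695, 1.8171) → reset → x⁺ = (-1.7080, 2.3080), jump to mode 2
Mode 2: flow for 0.5103 to horizon, guard not reached → x = (-0.4065, 1.5646)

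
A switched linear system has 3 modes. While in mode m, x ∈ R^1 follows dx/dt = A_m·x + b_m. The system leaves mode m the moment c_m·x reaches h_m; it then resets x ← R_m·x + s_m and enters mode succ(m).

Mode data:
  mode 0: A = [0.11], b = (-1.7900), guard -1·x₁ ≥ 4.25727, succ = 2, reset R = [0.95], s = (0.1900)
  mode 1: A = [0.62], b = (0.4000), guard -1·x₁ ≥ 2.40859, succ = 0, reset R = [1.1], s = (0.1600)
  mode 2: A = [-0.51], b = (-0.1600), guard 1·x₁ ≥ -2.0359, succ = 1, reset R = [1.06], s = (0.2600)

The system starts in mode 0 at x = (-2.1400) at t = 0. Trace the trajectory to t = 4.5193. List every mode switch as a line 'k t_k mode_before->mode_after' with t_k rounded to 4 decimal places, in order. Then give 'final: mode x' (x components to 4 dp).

1 0.9895 0->2
2 2.4027 2->1
3 2.9540 1->0
4 3.7726 0->2
final: 2 -2.7331

Mode 0: guard c·x = 4.2573 hit at Δt = 0.9895 (t = 0.9895), x⁻ = (-4.2573) → reset → x⁺ = (-3.8544), jump to mode 2
Mode 2: guard c·x = -2.0359 hit at Δt = 1.4132 (t = 2.4027), x⁻ = (-2.0359) → reset → x⁺ = (-1.8981), jump to mode 1
Mode 1: guard c·x = 2.4086 hit at Δt = 0.5513 (t = 2.9540), x⁻ = (-2.4086) → reset → x⁺ = (-2.4894), jump to mode 0
Mode 0: guard c·x = 4.2573 hit at Δt = 0.8186 (t = 3.7726), x⁻ = (-4.2573) → reset → x⁺ = (-3.8544), jump to mode 2
Mode 2: flow for 0.7467 to horizon, guard not reached → x = (-2.7331)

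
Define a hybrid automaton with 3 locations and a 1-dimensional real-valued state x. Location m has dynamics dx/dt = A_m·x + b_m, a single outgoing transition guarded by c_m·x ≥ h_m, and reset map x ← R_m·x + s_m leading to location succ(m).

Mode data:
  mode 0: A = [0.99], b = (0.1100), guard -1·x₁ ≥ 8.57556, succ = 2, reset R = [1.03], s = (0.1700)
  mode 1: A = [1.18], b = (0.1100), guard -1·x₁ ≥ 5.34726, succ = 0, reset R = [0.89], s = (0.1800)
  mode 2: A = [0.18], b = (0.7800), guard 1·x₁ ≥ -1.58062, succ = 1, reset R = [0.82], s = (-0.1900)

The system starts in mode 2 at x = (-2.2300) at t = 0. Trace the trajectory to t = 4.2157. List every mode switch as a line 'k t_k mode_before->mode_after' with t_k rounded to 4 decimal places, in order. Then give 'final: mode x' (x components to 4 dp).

Mode 2: guard c·x = -1.5806 hit at Δt = 1.4948 (t = 1.4948), x⁻ = (-1.5806) → reset → x⁺ = (-1.4861), jump to mode 1
Mode 1: guard c·x = 5.3473 hit at Δt = 1.1251 (t = 2.6199), x⁻ = (-5.3473) → reset → x⁺ = (-4.5791), jump to mode 0
Mode 0: guard c·x = 8.5756 hit at Δt = 0.6454 (t = 3.2653), x⁻ = (-8.5756) → reset → x⁺ = (-8.6628), jump to mode 2
Mode 2: flow for 0.9504 to horizon, guard not reached → x = (-9.4706)

1 1.4948 2->1
2 2.6199 1->0
3 3.2653 0->2
final: 2 -9.4706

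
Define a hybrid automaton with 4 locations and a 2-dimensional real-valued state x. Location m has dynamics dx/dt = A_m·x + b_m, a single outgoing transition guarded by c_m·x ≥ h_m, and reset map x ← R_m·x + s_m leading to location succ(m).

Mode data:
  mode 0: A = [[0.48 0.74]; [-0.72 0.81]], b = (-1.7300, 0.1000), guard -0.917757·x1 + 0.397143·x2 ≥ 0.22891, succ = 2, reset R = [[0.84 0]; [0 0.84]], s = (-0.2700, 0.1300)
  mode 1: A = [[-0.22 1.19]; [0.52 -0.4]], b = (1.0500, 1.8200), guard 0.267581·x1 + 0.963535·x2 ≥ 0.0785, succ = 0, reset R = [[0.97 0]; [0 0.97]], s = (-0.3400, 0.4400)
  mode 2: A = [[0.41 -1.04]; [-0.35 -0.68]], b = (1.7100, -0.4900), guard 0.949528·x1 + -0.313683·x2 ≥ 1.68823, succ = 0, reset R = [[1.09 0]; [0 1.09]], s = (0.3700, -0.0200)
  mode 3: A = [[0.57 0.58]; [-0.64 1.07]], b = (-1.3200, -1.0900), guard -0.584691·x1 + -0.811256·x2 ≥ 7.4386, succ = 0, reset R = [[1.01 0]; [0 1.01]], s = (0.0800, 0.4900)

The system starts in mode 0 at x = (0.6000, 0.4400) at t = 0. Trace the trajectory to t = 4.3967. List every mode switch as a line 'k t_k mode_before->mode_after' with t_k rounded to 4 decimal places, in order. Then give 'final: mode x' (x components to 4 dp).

1 0.4913 0->2
2 1.6064 2->0
3 3.0412 0->2
4 3.8049 2->0
final: 0 -0.2446 -3.4200

Mode 0: guard c·x = 0.2289 hit at Δt = 0.4913 (t = 0.4913), x⁻ = (-0.0013, 0.5733) → reset → x⁺ = (-0.2711, 0.6116), jump to mode 2
Mode 2: guard c·x = 1.6882 hit at Δt = 1.1151 (t = 1.6064), x⁻ = (1.6854, -0.2801) → reset → x⁺ = (2.2071, -0.3253), jump to mode 0
Mode 0: guard c·x = 0.2289 hit at Δt = 1.4348 (t = 3.0412), x⁻ = (-1.5373, -2.9761) → reset → x⁺ = (-1.5613, -2.3699), jump to mode 2
Mode 2: guard c·x = 1.6882 hit at Δt = 0.7637 (t = 3.8049), x⁻ = (1.2211, -1.6855) → reset → x⁺ = (1.7011, -1.8572), jump to mode 0
Mode 0: flow for 0.5918 to horizon, guard not reached → x = (-0.2446, -3.4200)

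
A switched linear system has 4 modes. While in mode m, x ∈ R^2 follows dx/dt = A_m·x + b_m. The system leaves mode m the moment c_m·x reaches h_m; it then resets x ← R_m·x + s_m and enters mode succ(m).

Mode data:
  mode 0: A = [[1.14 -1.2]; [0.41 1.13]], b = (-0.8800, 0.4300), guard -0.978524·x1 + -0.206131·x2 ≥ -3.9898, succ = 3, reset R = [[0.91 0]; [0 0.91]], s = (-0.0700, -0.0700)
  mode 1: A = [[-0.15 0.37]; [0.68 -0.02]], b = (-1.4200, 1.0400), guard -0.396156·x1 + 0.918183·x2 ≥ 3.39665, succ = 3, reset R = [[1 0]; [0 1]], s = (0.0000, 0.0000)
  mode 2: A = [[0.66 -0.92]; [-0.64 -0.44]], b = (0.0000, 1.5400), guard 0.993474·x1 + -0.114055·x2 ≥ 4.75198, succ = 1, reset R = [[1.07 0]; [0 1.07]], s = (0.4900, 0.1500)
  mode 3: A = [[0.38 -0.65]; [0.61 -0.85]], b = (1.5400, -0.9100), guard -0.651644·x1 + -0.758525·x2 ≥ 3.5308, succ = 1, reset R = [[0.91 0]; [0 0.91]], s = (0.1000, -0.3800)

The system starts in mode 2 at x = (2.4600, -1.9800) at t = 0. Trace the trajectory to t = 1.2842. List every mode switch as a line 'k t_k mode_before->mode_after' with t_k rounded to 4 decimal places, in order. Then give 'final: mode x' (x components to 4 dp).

Mode 2: guard c·x = 4.7520 hit at Δt = 0.5251 (t = 0.5251), x⁻ = (4.5652, -1.8985) → reset → x⁺ = (5.3748, -1.8814), jump to mode 1
Mode 1: flow for 0.7591 to horizon, guard not reached → x = (3.7165, 1.2131)

1 0.5251 2->1
final: 1 3.7165 1.2131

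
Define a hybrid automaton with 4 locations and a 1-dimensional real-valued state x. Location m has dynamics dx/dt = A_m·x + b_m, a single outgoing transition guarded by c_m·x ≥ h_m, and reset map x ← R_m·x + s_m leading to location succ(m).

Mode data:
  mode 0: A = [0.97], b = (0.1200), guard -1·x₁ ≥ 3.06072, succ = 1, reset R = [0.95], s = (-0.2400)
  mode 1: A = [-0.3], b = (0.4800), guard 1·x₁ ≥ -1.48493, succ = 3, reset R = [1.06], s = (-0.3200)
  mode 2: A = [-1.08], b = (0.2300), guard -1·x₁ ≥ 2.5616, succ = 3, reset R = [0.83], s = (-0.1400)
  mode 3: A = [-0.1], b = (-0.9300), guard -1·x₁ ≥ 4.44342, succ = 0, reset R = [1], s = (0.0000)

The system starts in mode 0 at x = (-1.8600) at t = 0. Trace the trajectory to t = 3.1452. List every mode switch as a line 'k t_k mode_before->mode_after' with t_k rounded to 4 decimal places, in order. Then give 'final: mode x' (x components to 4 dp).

Mode 0: guard c·x = 3.0607 hit at Δt = 0.5419 (t = 0.5419), x⁻ = (-3.0607) → reset → x⁺ = (-3.1477), jump to mode 1
Mode 1: guard c·x = -1.4849 hit at Δt = 1.4371 (t = 1.9790), x⁻ = (-1.4849) → reset → x⁺ = (-1.8940), jump to mode 3
Mode 3: flow for 1.1662 to horizon, guard not reached → x = (-2.7093)

1 0.5419 0->1
2 1.9790 1->3
final: 3 -2.7093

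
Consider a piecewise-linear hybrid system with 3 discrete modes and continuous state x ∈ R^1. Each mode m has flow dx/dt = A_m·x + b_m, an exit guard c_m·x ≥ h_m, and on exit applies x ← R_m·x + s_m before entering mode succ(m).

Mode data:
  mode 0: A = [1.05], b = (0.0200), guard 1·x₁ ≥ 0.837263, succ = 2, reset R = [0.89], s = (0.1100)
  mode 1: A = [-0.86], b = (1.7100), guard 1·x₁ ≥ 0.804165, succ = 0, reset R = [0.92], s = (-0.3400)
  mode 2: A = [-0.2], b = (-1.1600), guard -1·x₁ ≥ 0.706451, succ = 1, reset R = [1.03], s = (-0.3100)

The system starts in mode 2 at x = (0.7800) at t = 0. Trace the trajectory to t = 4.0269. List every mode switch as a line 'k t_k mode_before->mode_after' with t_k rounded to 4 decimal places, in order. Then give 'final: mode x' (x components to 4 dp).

Mode 2: guard c·x = 0.7065 hit at Δt = 1.2803 (t = 1.2803), x⁻ = (-0.7065) → reset → x⁺ = (-1.0376), jump to mode 1
Mode 1: guard c·x = 0.8042 hit at Δt = 1.0909 (t = 2.3712), x⁻ = (0.8042) → reset → x⁺ = (0.3998), jump to mode 0
Mode 0: guard c·x = 0.8373 hit at Δt = 0.6810 (t = 3.0522), x⁻ = (0.8373) → reset → x⁺ = (0.8552), jump to mode 2
Mode 2: flow for 0.9747 to horizon, guard not reached → x = (-0.3236)

1 1.2803 2->1
2 2.3712 1->0
3 3.0522 0->2
final: 2 -0.3236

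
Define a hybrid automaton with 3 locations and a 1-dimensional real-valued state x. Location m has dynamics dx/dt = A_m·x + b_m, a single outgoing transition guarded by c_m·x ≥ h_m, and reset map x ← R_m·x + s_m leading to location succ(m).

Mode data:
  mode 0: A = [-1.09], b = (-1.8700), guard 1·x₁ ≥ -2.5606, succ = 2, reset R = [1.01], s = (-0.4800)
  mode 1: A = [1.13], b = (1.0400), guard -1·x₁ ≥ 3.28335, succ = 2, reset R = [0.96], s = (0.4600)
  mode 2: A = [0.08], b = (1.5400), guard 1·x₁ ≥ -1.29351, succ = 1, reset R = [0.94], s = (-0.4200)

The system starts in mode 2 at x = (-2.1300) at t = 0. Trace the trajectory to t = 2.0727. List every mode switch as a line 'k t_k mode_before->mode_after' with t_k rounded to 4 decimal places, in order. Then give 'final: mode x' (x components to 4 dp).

Mode 2: guard c·x = -1.2935 hit at Δt = 0.5963 (t = 0.5963), x⁻ = (-1.2935) → reset → x⁺ = (-1.6359), jump to mode 1
Mode 1: guard c·x = 3.2833 hit at Δt = 1.0572 (t = 1.6535), x⁻ = (-3.2833) → reset → x⁺ = (-2.6920), jump to mode 2
Mode 2: flow for 0.4192 to horizon, guard not reached → x = (-2.1273)

1 0.5963 2->1
2 1.6535 1->2
final: 2 -2.1273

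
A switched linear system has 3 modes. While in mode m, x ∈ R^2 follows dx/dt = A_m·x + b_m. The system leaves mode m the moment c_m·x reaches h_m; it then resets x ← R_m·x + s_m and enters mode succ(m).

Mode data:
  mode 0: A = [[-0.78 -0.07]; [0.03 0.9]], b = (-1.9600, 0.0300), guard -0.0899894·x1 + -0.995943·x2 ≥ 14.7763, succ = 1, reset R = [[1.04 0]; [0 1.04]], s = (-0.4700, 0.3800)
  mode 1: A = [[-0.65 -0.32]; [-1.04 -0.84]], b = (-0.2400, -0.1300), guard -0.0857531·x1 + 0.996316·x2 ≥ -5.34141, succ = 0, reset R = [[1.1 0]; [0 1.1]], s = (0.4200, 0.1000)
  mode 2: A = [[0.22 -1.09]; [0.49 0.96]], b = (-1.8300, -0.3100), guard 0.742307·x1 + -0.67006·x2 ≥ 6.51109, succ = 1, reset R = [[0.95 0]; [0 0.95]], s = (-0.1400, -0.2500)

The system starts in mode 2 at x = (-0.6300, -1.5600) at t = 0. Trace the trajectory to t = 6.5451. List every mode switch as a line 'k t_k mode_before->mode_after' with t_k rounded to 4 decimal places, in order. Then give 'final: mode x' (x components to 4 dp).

Mode 2: guard c·x = 6.5111 hit at Δt = 1.3783 (t = 1.3783), x⁻ = (2.6122, -6.8233) → reset → x⁺ = (2.3416, -6.7322), jump to mode 1
Mode 1: guard c·x = -5.3414 hit at Δt = 0.6849 (t = 2.0632), x⁻ = (2.3950, -5.1550) → reset → x⁺ = (3.0545, -5.5705), jump to mode 0
Mode 0: guard c·x = 14.7763 hit at Δt = 1.1022 (t = 3.1654), x⁻ = (0.3671, -14.8697) → reset → x⁺ = (-0.0882, -15.0845), jump to mode 1
Mode 1: guard c·x = -5.3414 hit at Δt = 1.9531 (t = 5.1186), x⁻ = (2.4014, -5.1545) → reset → x⁺ = (3.0616, -5.5699), jump to mode 0
Mode 0: guard c·x = 14.7763 hit at Δt = 1.1024 (t = 6.2209), x⁻ = (0.3699, -14.8699) → reset → x⁺ = (-0.0853, -15.0847), jump to mode 1
Mode 1: flow for 0.3242 to horizon, guard not reached → x = (1.0975, -11.6976)

1 1.3783 2->1
2 2.0632 1->0
3 3.1654 0->1
4 5.1186 1->0
5 6.2209 0->1
final: 1 1.0975 -11.6976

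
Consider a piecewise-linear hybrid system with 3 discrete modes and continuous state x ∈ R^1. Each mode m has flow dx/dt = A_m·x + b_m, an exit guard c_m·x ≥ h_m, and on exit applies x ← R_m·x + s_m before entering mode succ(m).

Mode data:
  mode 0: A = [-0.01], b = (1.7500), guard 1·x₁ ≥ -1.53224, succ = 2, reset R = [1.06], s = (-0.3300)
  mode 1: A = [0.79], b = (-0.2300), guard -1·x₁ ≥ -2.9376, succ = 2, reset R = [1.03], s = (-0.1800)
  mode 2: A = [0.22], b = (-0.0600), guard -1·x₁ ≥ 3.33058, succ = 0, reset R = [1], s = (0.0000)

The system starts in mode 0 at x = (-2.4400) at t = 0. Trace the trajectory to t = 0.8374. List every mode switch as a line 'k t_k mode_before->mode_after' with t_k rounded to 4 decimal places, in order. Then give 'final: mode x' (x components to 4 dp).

1 0.5129 0->2
final: 2 -2.1190

Mode 0: guard c·x = -1.5322 hit at Δt = 0.5129 (t = 0.5129), x⁻ = (-1.5322) → reset → x⁺ = (-1.9542), jump to mode 2
Mode 2: flow for 0.3245 to horizon, guard not reached → x = (-2.1190)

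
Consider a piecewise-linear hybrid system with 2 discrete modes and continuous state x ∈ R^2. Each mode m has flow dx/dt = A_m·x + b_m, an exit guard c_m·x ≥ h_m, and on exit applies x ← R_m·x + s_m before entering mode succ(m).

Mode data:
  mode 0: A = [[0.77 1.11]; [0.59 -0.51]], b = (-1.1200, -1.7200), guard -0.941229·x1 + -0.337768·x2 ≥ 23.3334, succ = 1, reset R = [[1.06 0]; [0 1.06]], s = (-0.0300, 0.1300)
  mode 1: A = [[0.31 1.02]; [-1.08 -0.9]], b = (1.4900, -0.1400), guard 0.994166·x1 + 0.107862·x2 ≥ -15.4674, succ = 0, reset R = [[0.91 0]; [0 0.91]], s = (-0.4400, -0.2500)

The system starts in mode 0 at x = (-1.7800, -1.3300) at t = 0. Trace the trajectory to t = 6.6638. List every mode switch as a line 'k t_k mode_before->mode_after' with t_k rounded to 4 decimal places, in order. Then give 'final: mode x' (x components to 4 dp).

Mode 0: guard c·x = 23.3334 hit at Δt = 1.5964 (t = 1.5964), x⁻ = (-21.5936, -8.9081) → reset → x⁺ = (-22.9192, -9.3126), jump to mode 1
Mode 1: guard c·x = -15.4674 hit at Δt = 1.5879 (t = 3.1843), x⁻ = (-17.6339, 19.1319) → reset → x⁺ = (-16.4868, 17.1601), jump to mode 0
Mode 0: guard c·x = 23.3334 hit at Δt = 1.1629 (t = 4.3472), x⁻ = (-24.2643, -1.4660) → reset → x⁺ = (-25.7501, -1.4240), jump to mode 1
Mode 1: guard c·x = -15.4674 hit at Δt = 1.3308 (t = 5.6781), x⁻ = (-17.6260, 19.0591) → reset → x⁺ = (-16.4796, 17.0938), jump to mode 0
Mode 0: flow for 0.9857 to horizon, guard not reached → x = (-21.0434, 1.1268)

1 1.5964 0->1
2 3.1843 1->0
3 4.3472 0->1
4 5.6781 1->0
final: 0 -21.0434 1.1268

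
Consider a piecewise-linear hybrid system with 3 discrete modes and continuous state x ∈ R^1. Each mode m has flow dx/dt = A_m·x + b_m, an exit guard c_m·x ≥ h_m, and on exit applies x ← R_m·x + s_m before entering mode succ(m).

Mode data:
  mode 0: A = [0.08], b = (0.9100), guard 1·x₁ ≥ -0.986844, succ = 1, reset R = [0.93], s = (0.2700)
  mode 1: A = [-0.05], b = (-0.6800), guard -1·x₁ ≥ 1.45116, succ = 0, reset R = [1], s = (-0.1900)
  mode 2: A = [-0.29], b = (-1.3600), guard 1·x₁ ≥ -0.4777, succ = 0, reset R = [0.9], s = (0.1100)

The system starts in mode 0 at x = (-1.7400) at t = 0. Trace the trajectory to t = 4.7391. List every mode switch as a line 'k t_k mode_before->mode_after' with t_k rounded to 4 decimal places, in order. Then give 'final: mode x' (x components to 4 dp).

Mode 0: guard c·x = -0.9868 hit at Δt = 0.9408 (t = 0.9408), x⁻ = (-0.9868) → reset → x⁺ = (-0.6478), jump to mode 1
Mode 1: guard c·x = 1.4512 hit at Δt = 1.2807 (t = 2.2215), x⁻ = (-1.4512) → reset → x⁺ = (-1.6412), jump to mode 0
Mode 0: guard c·x = -0.9868 hit at Δt = 0.8132 (t = 3.0347), x⁻ = (-0.9868) → reset → x⁺ = (-0.6478), jump to mode 1
Mode 1: guard c·x = 1.4512 hit at Δt = 1.2807 (t = 4.3154), x⁻ = (-1.4512) → reset → x⁺ = (-1.6412), jump to mode 0
Mode 0: flow for 0.4237 to horizon, guard not reached → x = (-1.3056)

1 0.9408 0->1
2 2.2215 1->0
3 3.0347 0->1
4 4.3154 1->0
final: 0 -1.3056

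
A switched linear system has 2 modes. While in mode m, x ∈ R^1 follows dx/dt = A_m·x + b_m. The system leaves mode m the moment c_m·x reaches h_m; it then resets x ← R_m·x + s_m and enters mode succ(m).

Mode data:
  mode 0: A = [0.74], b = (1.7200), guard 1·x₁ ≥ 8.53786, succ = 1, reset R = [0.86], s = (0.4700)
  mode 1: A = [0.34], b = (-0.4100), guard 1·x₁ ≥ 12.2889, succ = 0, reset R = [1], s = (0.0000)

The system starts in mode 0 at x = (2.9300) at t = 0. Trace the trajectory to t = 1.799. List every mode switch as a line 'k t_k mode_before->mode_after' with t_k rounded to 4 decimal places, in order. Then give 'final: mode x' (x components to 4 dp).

1 0.9814 0->1
final: 1 9.9298

Mode 0: guard c·x = 8.5379 hit at Δt = 0.9814 (t = 0.9814), x⁻ = (8.5379) → reset → x⁺ = (7.8126), jump to mode 1
Mode 1: flow for 0.8176 to horizon, guard not reached → x = (9.9298)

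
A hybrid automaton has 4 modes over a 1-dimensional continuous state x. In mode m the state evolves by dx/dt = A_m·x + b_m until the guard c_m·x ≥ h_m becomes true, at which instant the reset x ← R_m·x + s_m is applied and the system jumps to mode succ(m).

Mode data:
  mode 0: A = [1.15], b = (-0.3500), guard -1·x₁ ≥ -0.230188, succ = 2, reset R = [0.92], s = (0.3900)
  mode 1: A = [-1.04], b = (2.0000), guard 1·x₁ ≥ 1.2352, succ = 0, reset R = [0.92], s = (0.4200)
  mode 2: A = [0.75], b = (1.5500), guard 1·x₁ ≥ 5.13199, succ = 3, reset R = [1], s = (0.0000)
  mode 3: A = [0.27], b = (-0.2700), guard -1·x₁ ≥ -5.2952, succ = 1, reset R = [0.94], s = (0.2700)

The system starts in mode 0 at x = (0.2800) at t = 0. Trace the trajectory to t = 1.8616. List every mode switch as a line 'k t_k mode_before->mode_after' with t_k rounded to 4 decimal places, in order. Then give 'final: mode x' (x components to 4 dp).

Mode 0: guard c·x = -0.2302 hit at Δt = 0.9685 (t = 0.9685), x⁻ = (0.2302) → reset → x⁺ = (0.6018), jump to mode 2
Mode 2: flow for 0.8931 to horizon, guard not reached → x = (3.1472)

1 0.9685 0->2
final: 2 3.1472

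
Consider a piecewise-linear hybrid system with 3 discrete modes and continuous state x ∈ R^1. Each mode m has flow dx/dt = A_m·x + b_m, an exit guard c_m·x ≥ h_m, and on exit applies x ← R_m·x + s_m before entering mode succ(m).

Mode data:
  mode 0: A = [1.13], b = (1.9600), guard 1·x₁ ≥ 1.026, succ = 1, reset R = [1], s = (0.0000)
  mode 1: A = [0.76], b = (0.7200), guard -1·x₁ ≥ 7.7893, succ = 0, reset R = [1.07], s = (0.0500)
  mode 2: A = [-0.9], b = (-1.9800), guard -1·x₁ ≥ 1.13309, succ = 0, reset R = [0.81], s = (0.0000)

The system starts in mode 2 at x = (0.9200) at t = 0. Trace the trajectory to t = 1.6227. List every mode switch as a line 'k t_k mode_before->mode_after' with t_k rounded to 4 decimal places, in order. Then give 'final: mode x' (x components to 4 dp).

Mode 2: guard c·x = 1.1331 hit at Δt = 1.1923 (t = 1.1923), x⁻ = (-1.1331) → reset → x⁺ = (-0.9178), jump to mode 0
Mode 0: flow for 0.4304 to horizon, guard not reached → x = (-0.4062)

1 1.1923 2->0
final: 0 -0.4062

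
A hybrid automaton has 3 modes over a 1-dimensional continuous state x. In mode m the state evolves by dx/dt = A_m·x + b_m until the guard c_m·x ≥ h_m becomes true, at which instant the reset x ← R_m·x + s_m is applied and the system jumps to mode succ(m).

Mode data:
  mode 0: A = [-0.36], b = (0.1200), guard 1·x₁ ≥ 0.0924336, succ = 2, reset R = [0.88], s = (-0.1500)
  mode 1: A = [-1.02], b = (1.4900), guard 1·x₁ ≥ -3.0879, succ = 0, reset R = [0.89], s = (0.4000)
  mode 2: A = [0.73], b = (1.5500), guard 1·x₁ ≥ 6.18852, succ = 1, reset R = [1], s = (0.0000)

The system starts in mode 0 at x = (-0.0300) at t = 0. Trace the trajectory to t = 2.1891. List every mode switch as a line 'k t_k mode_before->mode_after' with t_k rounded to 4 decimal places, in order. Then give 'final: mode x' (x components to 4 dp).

1 1.1415 0->2
final: 2 2.2910

Mode 0: guard c·x = 0.0924 hit at Δt = 1.1415 (t = 1.1415), x⁻ = (0.0924) → reset → x⁺ = (-0.0687), jump to mode 2
Mode 2: flow for 1.0476 to horizon, guard not reached → x = (2.2910)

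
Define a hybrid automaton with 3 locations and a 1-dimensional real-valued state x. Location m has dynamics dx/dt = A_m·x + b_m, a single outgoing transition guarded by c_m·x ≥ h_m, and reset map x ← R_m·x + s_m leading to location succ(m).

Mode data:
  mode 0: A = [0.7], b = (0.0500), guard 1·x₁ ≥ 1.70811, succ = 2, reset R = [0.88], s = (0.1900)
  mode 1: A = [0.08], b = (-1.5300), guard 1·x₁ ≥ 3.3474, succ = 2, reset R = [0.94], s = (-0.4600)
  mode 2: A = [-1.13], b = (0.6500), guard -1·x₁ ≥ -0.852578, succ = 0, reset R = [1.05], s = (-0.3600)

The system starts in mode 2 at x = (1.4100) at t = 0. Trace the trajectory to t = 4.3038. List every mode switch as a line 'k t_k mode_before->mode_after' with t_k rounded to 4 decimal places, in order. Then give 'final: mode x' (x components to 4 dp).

Mode 2: guard c·x = -0.8526 hit at Δt = 0.9751 (t = 0.9751), x⁻ = (0.8526) → reset → x⁺ = (0.5352), jump to mode 0
Mode 0: guard c·x = 1.7081 hit at Δt = 1.5374 (t = 2.5125), x⁻ = (1.7081) → reset → x⁺ = (1.6931), jump to mode 2
Mode 2: guard c·x = -0.8526 hit at Δt = 1.2336 (t = 3.7461), x⁻ = (0.8526) → reset → x⁺ = (0.5352), jump to mode 0
Mode 0: flow for 0.5577 to horizon, guard not reached → x = (0.8249)

1 0.9751 2->0
2 2.5125 0->2
3 3.7461 2->0
final: 0 0.8249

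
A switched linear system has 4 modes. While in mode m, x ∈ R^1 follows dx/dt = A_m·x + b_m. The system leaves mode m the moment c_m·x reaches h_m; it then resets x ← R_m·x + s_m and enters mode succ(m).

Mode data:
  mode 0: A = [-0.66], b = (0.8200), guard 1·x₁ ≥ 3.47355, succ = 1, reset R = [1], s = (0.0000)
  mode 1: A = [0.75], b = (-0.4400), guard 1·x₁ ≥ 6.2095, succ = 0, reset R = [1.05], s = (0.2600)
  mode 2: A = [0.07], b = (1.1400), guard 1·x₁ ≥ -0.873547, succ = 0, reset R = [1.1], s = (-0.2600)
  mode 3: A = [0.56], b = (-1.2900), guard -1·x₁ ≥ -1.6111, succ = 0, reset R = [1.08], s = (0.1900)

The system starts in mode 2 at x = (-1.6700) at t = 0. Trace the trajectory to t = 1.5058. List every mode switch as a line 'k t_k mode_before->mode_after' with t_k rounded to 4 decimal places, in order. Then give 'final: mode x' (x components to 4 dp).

1 0.7580 2->0
final: 0 -0.2613

Mode 2: guard c·x = -0.8735 hit at Δt = 0.7580 (t = 0.7580), x⁻ = (-0.8735) → reset → x⁺ = (-1.2209), jump to mode 0
Mode 0: flow for 0.7478 to horizon, guard not reached → x = (-0.2613)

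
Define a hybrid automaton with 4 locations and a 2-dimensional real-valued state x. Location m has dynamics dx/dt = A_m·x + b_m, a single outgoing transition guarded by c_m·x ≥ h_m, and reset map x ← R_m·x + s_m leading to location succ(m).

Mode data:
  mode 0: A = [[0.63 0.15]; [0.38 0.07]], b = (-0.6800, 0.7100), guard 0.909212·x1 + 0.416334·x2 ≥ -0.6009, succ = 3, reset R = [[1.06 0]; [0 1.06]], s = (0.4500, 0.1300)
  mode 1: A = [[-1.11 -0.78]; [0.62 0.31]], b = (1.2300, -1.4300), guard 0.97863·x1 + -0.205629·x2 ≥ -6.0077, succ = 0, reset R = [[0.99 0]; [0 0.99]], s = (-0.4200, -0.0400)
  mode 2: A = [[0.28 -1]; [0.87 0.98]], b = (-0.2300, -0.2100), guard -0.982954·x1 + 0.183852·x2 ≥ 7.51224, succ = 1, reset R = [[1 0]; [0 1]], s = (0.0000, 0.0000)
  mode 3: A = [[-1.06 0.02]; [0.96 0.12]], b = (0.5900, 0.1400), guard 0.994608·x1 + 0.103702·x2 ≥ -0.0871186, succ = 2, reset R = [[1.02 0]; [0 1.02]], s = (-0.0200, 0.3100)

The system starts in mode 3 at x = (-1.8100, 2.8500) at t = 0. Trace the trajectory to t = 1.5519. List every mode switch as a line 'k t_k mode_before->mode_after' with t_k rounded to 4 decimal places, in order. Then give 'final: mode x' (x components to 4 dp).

1 0.8852 3->2
final: 2 -3.1134 3.9406

Mode 3: guard c·x = -0.0871 hit at Δt = 0.8852 (t = 0.8852), x⁻ = (-0.3406, 2.4266) → reset → x⁺ = (-0.3674, 2.7851), jump to mode 2
Mode 2: flow for 0.6667 to horizon, guard not reached → x = (-3.1134, 3.9406)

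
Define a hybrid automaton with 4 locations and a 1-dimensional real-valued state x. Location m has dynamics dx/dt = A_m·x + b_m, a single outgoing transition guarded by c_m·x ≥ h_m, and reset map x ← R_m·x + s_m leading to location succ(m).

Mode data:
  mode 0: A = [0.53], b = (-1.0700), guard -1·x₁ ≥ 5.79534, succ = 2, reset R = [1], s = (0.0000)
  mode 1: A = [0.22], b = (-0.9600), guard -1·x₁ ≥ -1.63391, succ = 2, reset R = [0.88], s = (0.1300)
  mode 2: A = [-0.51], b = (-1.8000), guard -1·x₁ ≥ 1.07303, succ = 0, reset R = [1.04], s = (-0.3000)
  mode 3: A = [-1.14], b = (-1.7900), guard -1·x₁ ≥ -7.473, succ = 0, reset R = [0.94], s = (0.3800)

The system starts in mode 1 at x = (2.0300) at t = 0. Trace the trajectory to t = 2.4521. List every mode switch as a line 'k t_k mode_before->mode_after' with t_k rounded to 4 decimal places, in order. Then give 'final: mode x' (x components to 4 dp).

1 0.7126 1->2
2 2.1440 2->0
final: 0 -2.0252

Mode 1: guard c·x = -1.6339 hit at Δt = 0.7126 (t = 0.7126), x⁻ = (1.6339) → reset → x⁺ = (1.5678), jump to mode 2
Mode 2: guard c·x = 1.0730 hit at Δt = 1.4314 (t = 2.1440), x⁻ = (-1.0730) → reset → x⁺ = (-1.4160), jump to mode 0
Mode 0: flow for 0.3081 to horizon, guard not reached → x = (-2.0252)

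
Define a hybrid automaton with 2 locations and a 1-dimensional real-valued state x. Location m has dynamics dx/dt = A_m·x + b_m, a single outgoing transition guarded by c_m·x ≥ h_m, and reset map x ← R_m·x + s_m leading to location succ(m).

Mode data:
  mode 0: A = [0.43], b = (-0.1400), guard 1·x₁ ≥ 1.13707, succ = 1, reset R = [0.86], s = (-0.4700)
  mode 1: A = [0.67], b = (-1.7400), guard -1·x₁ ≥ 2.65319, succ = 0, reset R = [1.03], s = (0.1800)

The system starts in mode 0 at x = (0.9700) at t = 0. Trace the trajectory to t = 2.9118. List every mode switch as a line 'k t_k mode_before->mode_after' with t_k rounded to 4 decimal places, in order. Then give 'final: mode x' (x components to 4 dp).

1 0.5361 0->1
2 1.9115 1->0
final: 0 -4.0998

Mode 0: guard c·x = 1.1371 hit at Δt = 0.5361 (t = 0.5361), x⁻ = (1.1371) → reset → x⁺ = (0.5079), jump to mode 1
Mode 1: guard c·x = 2.6532 hit at Δt = 1.3754 (t = 1.9115), x⁻ = (-2.6532) → reset → x⁺ = (-2.5528), jump to mode 0
Mode 0: flow for 1.0003 to horizon, guard not reached → x = (-4.0998)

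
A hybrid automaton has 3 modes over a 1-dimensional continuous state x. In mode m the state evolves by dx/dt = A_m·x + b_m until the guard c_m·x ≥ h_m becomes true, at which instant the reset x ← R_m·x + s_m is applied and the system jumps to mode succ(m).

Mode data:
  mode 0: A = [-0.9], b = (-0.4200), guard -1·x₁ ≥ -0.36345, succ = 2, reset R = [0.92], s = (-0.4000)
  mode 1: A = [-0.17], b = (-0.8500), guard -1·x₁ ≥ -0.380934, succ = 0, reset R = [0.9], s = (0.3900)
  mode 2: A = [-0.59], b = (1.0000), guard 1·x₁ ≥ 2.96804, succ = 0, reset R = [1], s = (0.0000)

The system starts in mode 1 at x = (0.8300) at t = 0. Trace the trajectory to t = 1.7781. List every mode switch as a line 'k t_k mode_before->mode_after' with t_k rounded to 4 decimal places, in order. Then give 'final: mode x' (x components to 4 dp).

Mode 1: guard c·x = -0.3809 hit at Δt = 0.4715 (t = 0.4715), x⁻ = (0.3809) → reset → x⁺ = (0.7328), jump to mode 0
Mode 0: guard c·x = -0.3634 hit at Δt = 0.4090 (t = 0.8805), x⁻ = (0.3634) → reset → x⁺ = (-0.0656), jump to mode 2
Mode 2: flow for 0.8976 to horizon, guard not reached → x = (0.6582)

1 0.4715 1->0
2 0.8805 0->2
final: 2 0.6582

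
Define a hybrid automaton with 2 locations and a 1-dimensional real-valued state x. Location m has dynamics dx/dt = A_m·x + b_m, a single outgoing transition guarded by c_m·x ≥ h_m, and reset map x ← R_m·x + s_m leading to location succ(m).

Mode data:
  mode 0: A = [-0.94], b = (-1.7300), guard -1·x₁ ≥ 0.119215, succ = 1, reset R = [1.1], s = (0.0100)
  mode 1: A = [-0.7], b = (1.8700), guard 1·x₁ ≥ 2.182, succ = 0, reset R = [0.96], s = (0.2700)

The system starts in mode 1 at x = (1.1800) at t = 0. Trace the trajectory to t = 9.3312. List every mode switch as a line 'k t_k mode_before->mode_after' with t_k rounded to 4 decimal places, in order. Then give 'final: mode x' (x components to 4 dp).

Mode 1: guard c·x = 2.1820 hit at Δt = 1.5918 (t = 1.5918), x⁻ = (2.1820) → reset → x⁺ = (2.3647), jump to mode 0
Mode 0: guard c·x = 0.1192 hit at Δt = 0.9503 (t = 2.5421), x⁻ = (-0.1192) → reset → x⁺ = (-0.1211), jump to mode 1
Mode 1: guard c·x = 2.1820 hit at Δt = 2.4878 (t = 5.0299), x⁻ = (2.1820) → reset → x⁺ = (2.3647), jump to mode 0
Mode 0: guard c·x = 0.1192 hit at Δt = 0.9503 (t = 5.9802), x⁻ = (-0.1192) → reset → x⁺ = (-0.1211), jump to mode 1
Mode 1: guard c·x = 2.1820 hit at Δt = 2.4878 (t = 8.4680), x⁻ = (2.1820) → reset → x⁺ = (2.3647), jump to mode 0
Mode 0: flow for 0.8632 to horizon, guard not reached → x = (0.0277)

1 1.5918 1->0
2 2.5421 0->1
3 5.0299 1->0
4 5.9802 0->1
5 8.4680 1->0
final: 0 0.0277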